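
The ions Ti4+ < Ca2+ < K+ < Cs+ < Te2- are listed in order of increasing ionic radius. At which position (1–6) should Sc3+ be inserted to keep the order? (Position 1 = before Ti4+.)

2

First list Z and electron count for each: Ti4+ has 18 e⁻ (Z=22), Sc3+ has 18 e⁻ (Z=21), Ca2+ has 18 e⁻ (Z=20), K+ has 18 e⁻ (Z=19), Cs+ has 54 e⁻ (Z=55), Te2- has 54 e⁻ (Z=52). Ti4+ < Sc3+ (both 18 e⁻, Z=22>21); Sc3+ < Ca2+ (isoelectronic, higher Z=21 is smaller); Ca2+ < K+ (isoelectronic, higher Z=20 is smaller); K+ < Cs+ (same group, 2 shells fewer); Cs+ < Te2- (isoelectronic, higher Z=55 is smaller).
Merged order: Ti4+ < Sc3+ < Ca2+ < K+ < Cs+ < Te2- — Sc3+ is number 2.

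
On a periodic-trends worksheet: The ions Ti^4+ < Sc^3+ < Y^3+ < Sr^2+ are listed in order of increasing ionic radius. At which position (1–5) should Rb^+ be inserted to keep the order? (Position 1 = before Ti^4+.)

5

First list Z and electron count for each: Ti^4+ (Z=22, 18 e⁻), Sc^3+ (Z=21, 18 e⁻), Y^3+ (Z=39, 36 e⁻), Sr^2+ (Z=38, 36 e⁻), Rb^+ (Z=37, 36 e⁻). Ti^4+ < Sc^3+ (both 18 e⁻, Z=22>21); Sc^3+ < Y^3+ (same group, 1 shell fewer); Y^3+ < Sr^2+ (both 36 e⁻, Z=39>38); Sr^2+ < Rb^+ (isoelectronic, higher Z=38 is smaller).
Putting Rb^+ in gives Ti^4+ < Sc^3+ < Y^3+ < Sr^2+ < Rb^+; it lands at slot 5.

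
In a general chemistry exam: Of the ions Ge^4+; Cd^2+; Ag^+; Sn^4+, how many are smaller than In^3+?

Electron counts and nuclear charges: Ge^4+ has 28 e⁻ (Z=32), Sn^4+ has 46 e⁻ (Z=50), In^3+ has 46 e⁻ (Z=49), Cd^2+ has 46 e⁻ (Z=48), Ag^+ has 46 e⁻ (Z=47). Ge^4+ < Sn^4+ (same group, 1 shell fewer); Sn^4+ < In^3+ (isoelectronic, higher Z=50 is smaller); In^3+ < Cd^2+ (both 46 e⁻, Z=49>48); Cd^2+ < Ag^+ (isoelectronic, higher Z=48 is smaller).
Placing each against In^3+: smaller — Ge^4+, Sn^4+; larger — Cd^2+, Ag^+. That's 2.

2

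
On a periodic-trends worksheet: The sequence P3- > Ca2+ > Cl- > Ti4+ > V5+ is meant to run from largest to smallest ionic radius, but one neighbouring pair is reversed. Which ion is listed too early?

Check each adjacent pair. Ca2+ and Cl- are reversed: Ca2+ and Cl- share 18 electrons; the higher nuclear charge on Ca (Z=20) contracts it more, so Ca2+ < Cl-. No other neighbouring pair contradicts the periodic trends, so Ca2+ is the ion listed too early.

Ca2+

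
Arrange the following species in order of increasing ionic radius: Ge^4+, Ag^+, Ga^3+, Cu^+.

First list Z and electron count for each: Ge^4+ has 28 e⁻ (Z=32), Ga^3+ has 28 e⁻ (Z=31), Cu^+ has 28 e⁻ (Z=29), Ag^+ has 46 e⁻ (Z=47). Ge^4+ < Ga^3+ (both 28 e⁻, Z=32>31); Ga^3+ < Cu^+ (both 28 e⁻, Z=31>29); Cu^+ < Ag^+ (same group, period 4 vs 5).

Ge^4+ < Ga^3+ < Cu^+ < Ag^+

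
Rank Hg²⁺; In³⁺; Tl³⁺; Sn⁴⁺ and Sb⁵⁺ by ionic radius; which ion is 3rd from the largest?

In³⁺

Sb⁵⁺: 46 e⁻, Z=51, Sn⁴⁺: 46 e⁻, Z=50, In³⁺: 46 e⁻, Z=49, Tl³⁺: 78 e⁻, Z=81, Hg²⁺: 78 e⁻, Z=80. Sb⁵⁺ < Sn⁴⁺ (isoelectronic, higher Z=51 is smaller); Sn⁴⁺ < In³⁺ (isoelectronic, higher Z=50 is smaller); In³⁺ < Tl³⁺ (same group, period 5 vs 6); Tl³⁺ < Hg²⁺ (isoelectronic, higher Z=81 is smaller).
Full ascending order: Sb⁵⁺ < Sn⁴⁺ < In³⁺ < Tl³⁺ < Hg²⁺. Counting from the largest, position 3 is In³⁺.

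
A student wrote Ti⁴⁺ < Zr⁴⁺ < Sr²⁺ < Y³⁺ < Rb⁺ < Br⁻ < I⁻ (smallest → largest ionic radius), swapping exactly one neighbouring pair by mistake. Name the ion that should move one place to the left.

Y³⁺

The pair Sr²⁺, Y³⁺ is the wrong way round — Y³⁺ and Sr²⁺ share 36 electrons; the higher nuclear charge on Y (Z=39) contracts it more, so Y³⁺ < Sr²⁺. All other adjacent pairs agree with periodic trends, so Y³⁺ is the misplaced ion.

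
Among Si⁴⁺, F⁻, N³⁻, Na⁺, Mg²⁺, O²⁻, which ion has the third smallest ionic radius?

Na⁺

Isoelectronic series (10 e⁻ each). Size is set by nuclear charge: more protons means a smaller ion. Si⁴⁺ (Z=14), Mg²⁺ (Z=12), Na⁺ (Z=11), F⁻ (Z=9), O²⁻ (Z=8), N³⁻ (Z=7).
Ordering: Si⁴⁺ < Mg²⁺ < Na⁺ < F⁻ < O²⁻ < N³⁻. The third smallest is Na⁺.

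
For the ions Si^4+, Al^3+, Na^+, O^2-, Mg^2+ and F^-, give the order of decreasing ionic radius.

O^2- > F^- > Na^+ > Mg^2+ > Al^3+ > Si^4+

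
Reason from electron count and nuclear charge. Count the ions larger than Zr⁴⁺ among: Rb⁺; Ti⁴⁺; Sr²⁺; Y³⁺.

3

Work out protons and electrons: Ti⁴⁺ has 18 e⁻ (Z=22), Zr⁴⁺ has 36 e⁻ (Z=40), Y³⁺ has 36 e⁻ (Z=39), Sr²⁺ has 36 e⁻ (Z=38), Rb⁺ has 36 e⁻ (Z=37). Ti⁴⁺ < Zr⁴⁺ (same group, 1 shell fewer); Zr⁴⁺ < Y³⁺ (isoelectronic, higher Z=40 is smaller); Y³⁺ < Sr²⁺ (both 36 e⁻, Z=39>38); Sr²⁺ < Rb⁺ (both 36 e⁻, Z=38>37).
Placing each against Zr⁴⁺: smaller — Ti⁴⁺; larger — Y³⁺, Sr²⁺, Rb⁺. So 3 are larger.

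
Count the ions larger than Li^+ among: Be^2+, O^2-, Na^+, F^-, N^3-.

4

Be^2+: 2 e⁻, Z=4, Li^+: 2 e⁻, Z=3, Na^+: 10 e⁻, Z=11, F^-: 10 e⁻, Z=9, O^2-: 10 e⁻, Z=8, N^3-: 10 e⁻, Z=7. Be^2+ < Li^+ (both 2 e⁻, Z=4>3); Li^+ < Na^+ (same group, period 2 vs 3); Na^+ < F^- (isoelectronic, higher Z=11 is smaller); F^- < O^2- (both 10 e⁻, Z=9>8); O^2- < N^3- (isoelectronic, higher Z=8 is smaller).
Relative to Li^+, the ions that are larger are Na^+, F^-, O^2-, N^3-. That's 4.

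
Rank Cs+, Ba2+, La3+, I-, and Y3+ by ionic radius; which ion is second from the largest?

Cs+

Y3+ (Z=39, 36 e⁻), La3+ (Z=57, 54 e⁻), Ba2+ (Z=56, 54 e⁻), Cs+ (Z=55, 54 e⁻), I- (Z=53, 54 e⁻). Y3+ < La3+ (same group, 1 shell fewer); La3+ < Ba2+ (both 54 e⁻, Z=57>56); Ba2+ < Cs+ (isoelectronic, higher Z=56 is smaller); Cs+ < I- (both 54 e⁻, Z=55>53).
That gives Y3+ < La3+ < Ba2+ < Cs+ < I-. From the largest end, number 2 is Cs+.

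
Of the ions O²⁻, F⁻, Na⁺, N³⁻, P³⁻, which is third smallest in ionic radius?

O²⁻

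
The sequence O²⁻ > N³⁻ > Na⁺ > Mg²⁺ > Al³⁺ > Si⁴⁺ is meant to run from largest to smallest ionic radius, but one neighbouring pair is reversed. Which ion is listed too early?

Check each adjacent pair. O²⁻ and N³⁻ are reversed: O²⁻ and N³⁻ share 10 electrons; the higher nuclear charge on O (Z=8) contracts it more, so O²⁻ < N³⁻. No other neighbouring pair contradicts the periodic trends, so O²⁻ is the ion listed too early.

O²⁻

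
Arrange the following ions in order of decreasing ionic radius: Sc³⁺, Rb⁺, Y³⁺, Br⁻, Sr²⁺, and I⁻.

I⁻ > Br⁻ > Rb⁺ > Sr²⁺ > Y³⁺ > Sc³⁺

Work out protons and electrons: Sc³⁺ (Z=21, 18 e⁻), Y³⁺ (Z=39, 36 e⁻), Sr²⁺ (Z=38, 36 e⁻), Rb⁺ (Z=37, 36 e⁻), Br⁻ (Z=35, 36 e⁻), I⁻ (Z=53, 54 e⁻). Sc³⁺ < Y³⁺ (same group, period 4 vs 5); Y³⁺ < Sr²⁺ (both 36 e⁻, Z=39>38); Sr²⁺ < Rb⁺ (both 36 e⁻, Z=38>37); Rb⁺ < Br⁻ (isoelectronic, higher Z=37 is smaller); Br⁻ < I⁻ (same group, 1 shell fewer).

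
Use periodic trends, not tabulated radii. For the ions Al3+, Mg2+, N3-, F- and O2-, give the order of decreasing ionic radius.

N3- > O2- > F- > Mg2+ > Al3+

All of these have 10 electrons (isoelectronic). With the same electron cloud, the ion with the most protons pulls it in tightest. Nuclear charges: Al3+ (Z=13), Mg2+ (Z=12), F- (Z=9), O2- (Z=8), N3- (Z=7). Highest Z is smallest.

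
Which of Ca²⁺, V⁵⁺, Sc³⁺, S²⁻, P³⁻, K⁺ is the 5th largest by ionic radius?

Isoelectronic series (18 e⁻ each). Size is set by nuclear charge: more protons means a smaller ion. V⁵⁺ (Z=23), Sc³⁺ (Z=21), Ca²⁺ (Z=20), K⁺ (Z=19), S²⁻ (Z=16), P³⁻ (Z=15).
Full ascending order: V⁵⁺ < Sc³⁺ < Ca²⁺ < K⁺ < S²⁻ < P³⁻. Counting from the largest, position 5 is Sc³⁺.

Sc³⁺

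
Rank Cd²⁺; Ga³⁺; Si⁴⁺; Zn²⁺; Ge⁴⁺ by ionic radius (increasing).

Si⁴⁺ < Ge⁴⁺ < Ga³⁺ < Zn²⁺ < Cd²⁺

Electron counts and nuclear charges: Si⁴⁺ has 10 e⁻ (Z=14), Ge⁴⁺ has 28 e⁻ (Z=32), Ga³⁺ has 28 e⁻ (Z=31), Zn²⁺ has 28 e⁻ (Z=30), Cd²⁺ has 46 e⁻ (Z=48). Si⁴⁺ < Ge⁴⁺ (same group, 1 shell fewer); Ge⁴⁺ < Ga³⁺ (both 28 e⁻, Z=32>31); Ga³⁺ < Zn²⁺ (isoelectronic, higher Z=31 is smaller); Zn²⁺ < Cd²⁺ (same group, period 4 vs 5).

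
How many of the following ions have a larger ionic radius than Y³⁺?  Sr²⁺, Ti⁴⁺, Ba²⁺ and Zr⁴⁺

First list Z and electron count for each: Ti⁴⁺ (Z=22, 18 e⁻), Zr⁴⁺ (Z=40, 36 e⁻), Y³⁺ (Z=39, 36 e⁻), Sr²⁺ (Z=38, 36 e⁻), Ba²⁺ (Z=56, 54 e⁻). Ti⁴⁺ < Zr⁴⁺ (same group, 1 shell fewer); Zr⁴⁺ < Y³⁺ (both 36 e⁻, Z=40>39); Y³⁺ < Sr²⁺ (both 36 e⁻, Z=39>38); Sr²⁺ < Ba²⁺ (same group, period 5 vs 6).
Ordering all of them (including Y³⁺) by radius gives Ti⁴⁺ < Zr⁴⁺ < Y³⁺ < Sr²⁺ < Ba²⁺. Count: 2.

2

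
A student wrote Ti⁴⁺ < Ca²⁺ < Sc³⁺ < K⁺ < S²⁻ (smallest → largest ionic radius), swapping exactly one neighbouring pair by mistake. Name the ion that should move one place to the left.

The pair Ca²⁺, Sc³⁺ is the wrong way round — both have 18 electrons but Z(Sc)=21 > Z(Ca)=20, so Sc³⁺ should be the smaller of the two. All other adjacent pairs agree with periodic trends, so Sc³⁺ is the misplaced ion.

Sc³⁺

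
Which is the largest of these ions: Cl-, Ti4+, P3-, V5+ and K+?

All of these have 18 electrons (isoelectronic). With the same electron cloud, the ion with the most protons pulls it in tightest. Nuclear charges: V5+ (Z=23), Ti4+ (Z=22), K+ (Z=19), Cl- (Z=17), P3- (Z=15). Highest Z is smallest.

P3-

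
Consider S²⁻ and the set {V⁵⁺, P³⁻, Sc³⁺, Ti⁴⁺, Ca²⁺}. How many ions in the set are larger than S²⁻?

1

These species are isoelectronic with 18 electrons. The only difference is the number of protons: V⁵⁺ (Z=23), Ti⁴⁺ (Z=22), Sc³⁺ (Z=21), Ca²⁺ (Z=20), S²⁻ (Z=16), P³⁻ (Z=15). The strongest nuclear pull (V⁵⁺) gives the smallest ion.
Placing each against S²⁻: smaller — V⁵⁺, Ti⁴⁺, Sc³⁺, Ca²⁺; larger — P³⁻. Count: 1.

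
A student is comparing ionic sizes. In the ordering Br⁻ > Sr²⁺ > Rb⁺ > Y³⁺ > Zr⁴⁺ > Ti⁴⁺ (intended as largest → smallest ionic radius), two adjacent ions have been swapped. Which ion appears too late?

Scanning neighbour by neighbour, only Sr²⁺/Rb⁺ violates a trend: Sr²⁺ and Rb⁺ share 36 electrons; the higher nuclear charge on Sr (Z=38) contracts it more, so Sr²⁺ < Rb⁺. That makes Rb⁺ the one sitting a position late relative to where it belongs.

Rb⁺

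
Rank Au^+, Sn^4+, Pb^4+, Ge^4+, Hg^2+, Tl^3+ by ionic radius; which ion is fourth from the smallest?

Tl^3+

Electron counts and nuclear charges: Ge^4+ has 28 e⁻ (Z=32), Sn^4+ has 46 e⁻ (Z=50), Pb^4+ has 78 e⁻ (Z=82), Tl^3+ has 78 e⁻ (Z=81), Hg^2+ has 78 e⁻ (Z=80), Au^+ has 78 e⁻ (Z=79). Ge^4+ < Sn^4+ (same group, period 4 vs 5); Sn^4+ < Pb^4+ (same group, 1 shell fewer); Pb^4+ < Tl^3+ (both 78 e⁻, Z=82>81); Tl^3+ < Hg^2+ (isoelectronic, higher Z=81 is smaller); Hg^2+ < Au^+ (both 78 e⁻, Z=80>79).
So the order is Ge^4+ < Sn^4+ < Pb^4+ < Tl^3+ < Hg^2+ < Au^+; the 4th-smallest ion is Tl^3+.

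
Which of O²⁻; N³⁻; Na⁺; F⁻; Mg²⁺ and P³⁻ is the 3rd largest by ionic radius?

O²⁻

Electron counts and nuclear charges: Mg²⁺ has 10 e⁻ (Z=12), Na⁺ has 10 e⁻ (Z=11), F⁻ has 10 e⁻ (Z=9), O²⁻ has 10 e⁻ (Z=8), N³⁻ has 10 e⁻ (Z=7), P³⁻ has 18 e⁻ (Z=15). Mg²⁺ < Na⁺ (isoelectronic, higher Z=12 is smaller); Na⁺ < F⁻ (both 10 e⁻, Z=11>9); F⁻ < O²⁻ (both 10 e⁻, Z=9>8); O²⁻ < N³⁻ (isoelectronic, higher Z=8 is smaller); N³⁻ < P³⁻ (same group, 1 shell fewer).
Ordering: Mg²⁺ < Na⁺ < F⁻ < O²⁻ < N³⁻ < P³⁻. The 3rd largest is O²⁻.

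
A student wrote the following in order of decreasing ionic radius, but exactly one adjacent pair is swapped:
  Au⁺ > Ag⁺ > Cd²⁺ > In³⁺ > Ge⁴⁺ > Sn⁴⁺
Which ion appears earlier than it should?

Ge⁴⁺

Check each adjacent pair. Ge⁴⁺ and Sn⁴⁺ are reversed: same group and charge — period 4 sits above period 5, so Ge⁴⁺ is smaller. No other neighbouring pair contradicts the periodic trends, so Ge⁴⁺ is the ion listed too early.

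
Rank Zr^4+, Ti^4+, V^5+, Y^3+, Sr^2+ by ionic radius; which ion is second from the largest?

Y^3+

V^5+: 18 e⁻, Z=23, Ti^4+: 18 e⁻, Z=22, Zr^4+: 36 e⁻, Z=40, Y^3+: 36 e⁻, Z=39, Sr^2+: 36 e⁻, Z=38. V^5+ < Ti^4+ (both 18 e⁻, Z=23>22); Ti^4+ < Zr^4+ (same group, period 4 vs 5); Zr^4+ < Y^3+ (both 36 e⁻, Z=40>39); Y^3+ < Sr^2+ (isoelectronic, higher Z=39 is smaller).
Ordering: V^5+ < Ti^4+ < Zr^4+ < Y^3+ < Sr^2+. The second largest is Y^3+.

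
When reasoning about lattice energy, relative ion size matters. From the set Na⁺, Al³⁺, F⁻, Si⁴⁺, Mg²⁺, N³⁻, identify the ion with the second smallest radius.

Each ion has 10 electrons. The ranking follows nuclear charge in reverse — greater Z gives a smaller radius. Si⁴⁺ (Z=14), Al³⁺ (Z=13), Mg²⁺ (Z=12), Na⁺ (Z=11), F⁻ (Z=9), N³⁻ (Z=7).
That gives Si⁴⁺ < Al³⁺ < Mg²⁺ < Na⁺ < F⁻ < N³⁻. From the smallest end, number 2 is Al³⁺.

Al³⁺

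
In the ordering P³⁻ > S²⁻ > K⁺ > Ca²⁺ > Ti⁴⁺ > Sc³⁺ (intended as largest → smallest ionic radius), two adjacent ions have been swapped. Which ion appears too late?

Compare adjacent ions: both have 18 electrons but Z(Ti)=22 > Z(Sc)=21, so Ti⁴⁺ should be the smaller of the two — yet in this decreasing list Ti⁴⁺ sits before Sc³⁺. Nothing else is reversed, so Sc³⁺ should move one place to the left.

Sc³⁺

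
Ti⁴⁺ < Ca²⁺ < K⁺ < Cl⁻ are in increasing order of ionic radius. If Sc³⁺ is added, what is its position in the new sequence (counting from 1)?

These species are isoelectronic with 18 electrons. The only difference is the number of protons: Ti⁴⁺ (Z=22), Sc³⁺ (Z=21), Ca²⁺ (Z=20), K⁺ (Z=19), Cl⁻ (Z=17). The strongest nuclear pull (Ti⁴⁺) gives the smallest ion.
The complete sequence is Ti⁴⁺ < Sc³⁺ < Ca²⁺ < K⁺ < Cl⁻. Sc³⁺ sits at position 2.

2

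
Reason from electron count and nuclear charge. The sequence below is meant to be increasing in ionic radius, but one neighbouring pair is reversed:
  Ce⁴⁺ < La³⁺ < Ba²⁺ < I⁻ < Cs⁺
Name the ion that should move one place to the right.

I⁻

The pair I⁻, Cs⁺ is the wrong way round — both have 54 electrons but Z(Cs)=55 > Z(I)=53, so Cs⁺ should be the smaller of the two. All other adjacent pairs agree with periodic trends, so I⁻ is the misplaced ion.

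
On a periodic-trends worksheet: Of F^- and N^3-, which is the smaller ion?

F^-

These species are isoelectronic with 10 electrons. The only difference is the number of protons: F^- (Z=9), N^3- (Z=7). The strongest nuclear pull (F^-) gives the smallest ion.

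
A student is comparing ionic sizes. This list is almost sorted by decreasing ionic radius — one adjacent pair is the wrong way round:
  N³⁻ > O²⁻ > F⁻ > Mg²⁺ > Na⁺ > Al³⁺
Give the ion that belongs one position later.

Mg²⁺

Check each adjacent pair. Mg²⁺ and Na⁺ are reversed: Mg²⁺ and Na⁺ share 10 electrons; the higher nuclear charge on Mg (Z=12) contracts it more, so Mg²⁺ < Na⁺. No other neighbouring pair contradicts the periodic trends, so Mg²⁺ is the ion listed too early.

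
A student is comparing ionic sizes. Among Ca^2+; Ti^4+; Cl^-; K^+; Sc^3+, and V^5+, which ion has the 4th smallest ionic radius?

All of these have 18 electrons (isoelectronic). With the same electron cloud, the ion with the most protons pulls it in tightest. Nuclear charges: V^5+ (Z=23), Ti^4+ (Z=22), Sc^3+ (Z=21), Ca^2+ (Z=20), K^+ (Z=19), Cl^- (Z=17). Highest Z is smallest.
Full ascending order: V^5+ < Ti^4+ < Sc^3+ < Ca^2+ < K^+ < Cl^-. Counting from the smallest, position 4 is Ca^2+.

Ca^2+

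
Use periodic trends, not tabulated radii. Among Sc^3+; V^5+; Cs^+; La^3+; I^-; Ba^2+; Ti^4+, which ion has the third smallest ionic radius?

Sc^3+

V^5+ (Z=23, 18 e⁻), Ti^4+ (Z=22, 18 e⁻), Sc^3+ (Z=21, 18 e⁻), La^3+ (Z=57, 54 e⁻), Ba^2+ (Z=56, 54 e⁻), Cs^+ (Z=55, 54 e⁻), I^- (Z=53, 54 e⁻). V^5+ < Ti^4+ (both 18 e⁻, Z=23>22); Ti^4+ < Sc^3+ (both 18 e⁻, Z=22>21); Sc^3+ < La^3+ (same group, period 4 vs 6); La^3+ < Ba^2+ (both 54 e⁻, Z=57>56); Ba^2+ < Cs^+ (both 54 e⁻, Z=56>55); Cs^+ < I^- (both 54 e⁻, Z=55>53).
Ordering: V^5+ < Ti^4+ < Sc^3+ < La^3+ < Ba^2+ < Cs^+ < I^-. The third smallest is Sc^3+.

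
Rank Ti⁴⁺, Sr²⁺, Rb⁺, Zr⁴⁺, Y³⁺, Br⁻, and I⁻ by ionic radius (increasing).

Ti⁴⁺: 18 e⁻, Z=22, Zr⁴⁺: 36 e⁻, Z=40, Y³⁺: 36 e⁻, Z=39, Sr²⁺: 36 e⁻, Z=38, Rb⁺: 36 e⁻, Z=37, Br⁻: 36 e⁻, Z=35, I⁻: 54 e⁻, Z=53. Ti⁴⁺ < Zr⁴⁺ (same group, period 4 vs 5); Zr⁴⁺ < Y³⁺ (isoelectronic, higher Z=40 is smaller); Y³⁺ < Sr²⁺ (both 36 e⁻, Z=39>38); Sr²⁺ < Rb⁺ (isoelectronic, higher Z=38 is smaller); Rb⁺ < Br⁻ (both 36 e⁻, Z=37>35); Br⁻ < I⁻ (same group, period 4 vs 5).

Ti⁴⁺ < Zr⁴⁺ < Y³⁺ < Sr²⁺ < Rb⁺ < Br⁻ < I⁻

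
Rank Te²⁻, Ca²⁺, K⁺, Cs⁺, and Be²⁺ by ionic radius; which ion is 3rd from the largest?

K⁺

First list Z and electron count for each: Be²⁺: 2 e⁻, Z=4, Ca²⁺: 18 e⁻, Z=20, K⁺: 18 e⁻, Z=19, Cs⁺: 54 e⁻, Z=55, Te²⁻: 54 e⁻, Z=52. Be²⁺ < Ca²⁺ (same group, 2 shells fewer); Ca²⁺ < K⁺ (both 18 e⁻, Z=20>19); K⁺ < Cs⁺ (same group, 2 shells fewer); Cs⁺ < Te²⁻ (isoelectronic, higher Z=55 is smaller).
Ordering: Be²⁺ < Ca²⁺ < K⁺ < Cs⁺ < Te²⁻. The 3rd largest is K⁺.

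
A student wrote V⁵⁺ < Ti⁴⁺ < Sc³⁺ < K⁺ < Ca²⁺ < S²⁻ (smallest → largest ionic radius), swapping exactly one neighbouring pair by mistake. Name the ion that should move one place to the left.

Ca²⁺

Scanning neighbour by neighbour, only K⁺/Ca²⁺ violates a trend: both have 18 electrons but Z(Ca)=20 > Z(K)=19, so Ca²⁺ should be the smaller of the two. That makes Ca²⁺ the one sitting a position late relative to where it belongs.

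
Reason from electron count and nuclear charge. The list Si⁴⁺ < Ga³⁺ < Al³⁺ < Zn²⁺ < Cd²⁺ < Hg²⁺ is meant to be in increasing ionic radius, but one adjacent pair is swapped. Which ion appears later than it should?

The pair Ga³⁺, Al³⁺ is the wrong way round — both in group 13 with the same charge; Al³⁺ (period 3) has the smaller radius. All other adjacent pairs agree with periodic trends, so Al³⁺ is the misplaced ion.

Al³⁺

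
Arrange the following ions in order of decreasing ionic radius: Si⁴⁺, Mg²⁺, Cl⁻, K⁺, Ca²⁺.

Cl⁻ > K⁺ > Ca²⁺ > Mg²⁺ > Si⁴⁺

First list Z and electron count for each: Si⁴⁺ (Z=14, 10 e⁻), Mg²⁺ (Z=12, 10 e⁻), Ca²⁺ (Z=20, 18 e⁻), K⁺ (Z=19, 18 e⁻), Cl⁻ (Z=17, 18 e⁻). Si⁴⁺ < Mg²⁺ (both 10 e⁻, Z=14>12); Mg²⁺ < Ca²⁺ (same group, period 3 vs 4); Ca²⁺ < K⁺ (isoelectronic, higher Z=20 is smaller); K⁺ < Cl⁻ (both 18 e⁻, Z=19>17).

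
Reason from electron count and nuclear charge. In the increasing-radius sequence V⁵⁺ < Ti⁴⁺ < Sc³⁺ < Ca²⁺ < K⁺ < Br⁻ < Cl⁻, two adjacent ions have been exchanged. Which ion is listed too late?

The pair Br⁻, Cl⁻ is the wrong way round — same group and charge — period 3 sits above period 4, so Cl⁻ is smaller. All other adjacent pairs agree with periodic trends, so Cl⁻ is the misplaced ion.

Cl⁻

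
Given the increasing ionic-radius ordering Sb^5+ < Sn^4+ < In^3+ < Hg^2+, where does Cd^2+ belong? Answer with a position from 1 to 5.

4

Work out protons and electrons: Sb^5+: 46 e⁻, Z=51, Sn^4+: 46 e⁻, Z=50, In^3+: 46 e⁻, Z=49, Cd^2+: 46 e⁻, Z=48, Hg^2+: 78 e⁻, Z=80. Sb^5+ < Sn^4+ (both 46 e⁻, Z=51>50); Sn^4+ < In^3+ (both 46 e⁻, Z=50>49); In^3+ < Cd^2+ (both 46 e⁻, Z=49>48); Cd^2+ < Hg^2+ (same group, 1 shell fewer).
With Cd^2+ included the full order is Sb^5+ < Sn^4+ < In^3+ < Cd^2+ < Hg^2+, so it takes position 4.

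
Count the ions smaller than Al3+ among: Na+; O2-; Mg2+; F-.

Isoelectronic series (10 e⁻ each). Size is set by nuclear charge: more protons means a smaller ion. Al3+ (Z=13), Mg2+ (Z=12), Na+ (Z=11), F- (Z=9), O2- (Z=8).
Relative to Al3+, the ions that are smaller are none. That's 0.

0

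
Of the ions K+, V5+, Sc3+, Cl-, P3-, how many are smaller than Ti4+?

1

These species are isoelectronic with 18 electrons. The only difference is the number of protons: V5+ (Z=23), Ti4+ (Z=22), Sc3+ (Z=21), K+ (Z=19), Cl- (Z=17), P3- (Z=15). The strongest nuclear pull (V5+) gives the smallest ion.
Ordering all of them (including Ti4+) by radius gives V5+ < Ti4+ < Sc3+ < K+ < Cl- < P3-. That's 1.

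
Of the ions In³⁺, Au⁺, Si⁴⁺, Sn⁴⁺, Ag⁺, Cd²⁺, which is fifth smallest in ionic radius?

First list Z and electron count for each: Si⁴⁺ has 10 e⁻ (Z=14), Sn⁴⁺ has 46 e⁻ (Z=50), In³⁺ has 46 e⁻ (Z=49), Cd²⁺ has 46 e⁻ (Z=48), Ag⁺ has 46 e⁻ (Z=47), Au⁺ has 78 e⁻ (Z=79). Si⁴⁺ < Sn⁴⁺ (same group, 2 shells fewer); Sn⁴⁺ < In³⁺ (both 46 e⁻, Z=50>49); In³⁺ < Cd²⁺ (isoelectronic, higher Z=49 is smaller); Cd²⁺ < Ag⁺ (both 46 e⁻, Z=48>47); Ag⁺ < Au⁺ (same group, 1 shell fewer).
Ordering: Si⁴⁺ < Sn⁴⁺ < In³⁺ < Cd²⁺ < Ag⁺ < Au⁺. The fifth smallest is Ag⁺.

Ag⁺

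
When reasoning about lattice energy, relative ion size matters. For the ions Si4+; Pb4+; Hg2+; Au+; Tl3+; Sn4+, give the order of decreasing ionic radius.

Work out protons and electrons: Si4+: 10 e⁻, Z=14, Sn4+: 46 e⁻, Z=50, Pb4+: 78 e⁻, Z=82, Tl3+: 78 e⁻, Z=81, Hg2+: 78 e⁻, Z=80, Au+: 78 e⁻, Z=79. Si4+ < Sn4+ (same group, period 3 vs 5); Sn4+ < Pb4+ (same group, 1 shell fewer); Pb4+ < Tl3+ (both 78 e⁻, Z=82>81); Tl3+ < Hg2+ (isoelectronic, higher Z=81 is smaller); Hg2+ < Au+ (isoelectronic, higher Z=80 is smaller).

Au+ > Hg2+ > Tl3+ > Pb4+ > Sn4+ > Si4+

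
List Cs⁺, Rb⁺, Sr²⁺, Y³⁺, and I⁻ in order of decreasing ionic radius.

Tabulating Z and e⁻: Y³⁺: 36 e⁻, Z=39, Sr²⁺: 36 e⁻, Z=38, Rb⁺: 36 e⁻, Z=37, Cs⁺: 54 e⁻, Z=55, I⁻: 54 e⁻, Z=53. Y³⁺ < Sr²⁺ (isoelectronic, higher Z=39 is smaller); Sr²⁺ < Rb⁺ (both 36 e⁻, Z=38>37); Rb⁺ < Cs⁺ (same group, 1 shell fewer); Cs⁺ < I⁻ (both 54 e⁻, Z=55>53).

I⁻ > Cs⁺ > Rb⁺ > Sr²⁺ > Y³⁺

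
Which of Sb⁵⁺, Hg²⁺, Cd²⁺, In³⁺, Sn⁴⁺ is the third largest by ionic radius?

Tabulating Z and e⁻: Sb⁵⁺ (Z=51, 46 e⁻), Sn⁴⁺ (Z=50, 46 e⁻), In³⁺ (Z=49, 46 e⁻), Cd²⁺ (Z=48, 46 e⁻), Hg²⁺ (Z=80, 78 e⁻). Sb⁵⁺ < Sn⁴⁺ (both 46 e⁻, Z=51>50); Sn⁴⁺ < In³⁺ (isoelectronic, higher Z=50 is smaller); In³⁺ < Cd²⁺ (isoelectronic, higher Z=49 is smaller); Cd²⁺ < Hg²⁺ (same group, 1 shell fewer).
So the order is Sb⁵⁺ < Sn⁴⁺ < In³⁺ < Cd²⁺ < Hg²⁺; the 3rd-largest ion is In³⁺.

In³⁺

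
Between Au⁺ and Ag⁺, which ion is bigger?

Au⁺

These ions sit in one column with identical charge. Each step down the periodic table adds a principal shell, increasing the radius.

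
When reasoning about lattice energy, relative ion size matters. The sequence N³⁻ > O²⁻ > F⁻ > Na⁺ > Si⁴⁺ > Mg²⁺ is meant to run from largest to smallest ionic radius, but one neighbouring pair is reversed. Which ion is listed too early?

Compare adjacent ions: both have 10 electrons but Z(Si)=14 > Z(Mg)=12, so Si⁴⁺ should be the smaller of the two — yet in this decreasing list Si⁴⁺ sits before Mg²⁺. Nothing else is reversed, so Si⁴⁺ should move one place to the right.

Si⁴⁺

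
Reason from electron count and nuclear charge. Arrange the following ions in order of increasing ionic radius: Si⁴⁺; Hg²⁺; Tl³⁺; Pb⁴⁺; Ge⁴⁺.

Electron counts and nuclear charges: Si⁴⁺ has 10 e⁻ (Z=14), Ge⁴⁺ has 28 e⁻ (Z=32), Pb⁴⁺ has 78 e⁻ (Z=82), Tl³⁺ has 78 e⁻ (Z=81), Hg²⁺ has 78 e⁻ (Z=80). Si⁴⁺ < Ge⁴⁺ (same group, period 3 vs 4); Ge⁴⁺ < Pb⁴⁺ (same group, 2 shells fewer); Pb⁴⁺ < Tl³⁺ (both 78 e⁻, Z=82>81); Tl³⁺ < Hg²⁺ (isoelectronic, higher Z=81 is smaller).

Si⁴⁺ < Ge⁴⁺ < Pb⁴⁺ < Tl³⁺ < Hg²⁺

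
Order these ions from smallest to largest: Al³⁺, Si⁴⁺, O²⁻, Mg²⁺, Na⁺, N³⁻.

Si⁴⁺ < Al³⁺ < Mg²⁺ < Na⁺ < O²⁻ < N³⁻

Isoelectronic series (10 e⁻ each). Size is set by nuclear charge: more protons means a smaller ion. Si⁴⁺ (Z=14), Al³⁺ (Z=13), Mg²⁺ (Z=12), Na⁺ (Z=11), O²⁻ (Z=8), N³⁻ (Z=7).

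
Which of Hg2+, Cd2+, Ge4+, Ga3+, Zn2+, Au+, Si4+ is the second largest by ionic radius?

Tabulating Z and e⁻: Si4+: 10 e⁻, Z=14, Ge4+: 28 e⁻, Z=32, Ga3+: 28 e⁻, Z=31, Zn2+: 28 e⁻, Z=30, Cd2+: 46 e⁻, Z=48, Hg2+: 78 e⁻, Z=80, Au+: 78 e⁻, Z=79. Si4+ < Ge4+ (same group, 1 shell fewer); Ge4+ < Ga3+ (both 28 e⁻, Z=32>31); Ga3+ < Zn2+ (both 28 e⁻, Z=31>30); Zn2+ < Cd2+ (same group, 1 shell fewer); Cd2+ < Hg2+ (same group, 1 shell fewer); Hg2+ < Au+ (both 78 e⁻, Z=80>79).
Full ascending order: Si4+ < Ge4+ < Ga3+ < Zn2+ < Cd2+ < Hg2+ < Au+. Counting from the largest, position 2 is Hg2+.

Hg2+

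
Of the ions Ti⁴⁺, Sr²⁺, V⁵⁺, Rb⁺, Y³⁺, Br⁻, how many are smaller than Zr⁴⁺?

2

V⁵⁺ (Z=23, 18 e⁻), Ti⁴⁺ (Z=22, 18 e⁻), Zr⁴⁺ (Z=40, 36 e⁻), Y³⁺ (Z=39, 36 e⁻), Sr²⁺ (Z=38, 36 e⁻), Rb⁺ (Z=37, 36 e⁻), Br⁻ (Z=35, 36 e⁻). V⁵⁺ < Ti⁴⁺ (isoelectronic, higher Z=23 is smaller); Ti⁴⁺ < Zr⁴⁺ (same group, period 4 vs 5); Zr⁴⁺ < Y³⁺ (isoelectronic, higher Z=40 is smaller); Y³⁺ < Sr²⁺ (both 36 e⁻, Z=39>38); Sr²⁺ < Rb⁺ (both 36 e⁻, Z=38>37); Rb⁺ < Br⁻ (both 36 e⁻, Z=37>35).
Overall: V⁵⁺ < Ti⁴⁺ < Zr⁴⁺ < Y³⁺ < Sr²⁺ < Rb⁺ < Br⁻. Zr⁴⁺ has 2 below it and 4 above. So 2 are smaller.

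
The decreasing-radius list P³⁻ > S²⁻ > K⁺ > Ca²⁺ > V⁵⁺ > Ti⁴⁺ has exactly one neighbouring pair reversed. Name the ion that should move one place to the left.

Ti⁴⁺

Scanning neighbour by neighbour, only V⁵⁺/Ti⁴⁺ violates a trend: V⁵⁺ and Ti⁴⁺ share 18 electrons; the higher nuclear charge on V (Z=23) contracts it more, so V⁵⁺ < Ti⁴⁺. That makes Ti⁴⁺ the one sitting a position late relative to where it belongs.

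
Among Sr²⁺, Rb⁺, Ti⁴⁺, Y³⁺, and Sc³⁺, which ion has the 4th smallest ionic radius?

Sr²⁺

Electron counts and nuclear charges: Ti⁴⁺ (Z=22, 18 e⁻), Sc³⁺ (Z=21, 18 e⁻), Y³⁺ (Z=39, 36 e⁻), Sr²⁺ (Z=38, 36 e⁻), Rb⁺ (Z=37, 36 e⁻). Ti⁴⁺ < Sc³⁺ (isoelectronic, higher Z=22 is smaller); Sc³⁺ < Y³⁺ (same group, period 4 vs 5); Y³⁺ < Sr²⁺ (isoelectronic, higher Z=39 is smaller); Sr²⁺ < Rb⁺ (both 36 e⁻, Z=38>37).
Ordering: Ti⁴⁺ < Sc³⁺ < Y³⁺ < Sr²⁺ < Rb⁺. The 4th smallest is Sr²⁺.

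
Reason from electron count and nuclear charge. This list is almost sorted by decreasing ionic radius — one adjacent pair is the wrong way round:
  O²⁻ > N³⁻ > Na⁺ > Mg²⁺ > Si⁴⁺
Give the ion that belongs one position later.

Compare adjacent ions: both have 10 electrons but Z(O)=8 > Z(N)=7, so O²⁻ should be the smaller of the two — yet in this decreasing list O²⁻ sits before N³⁻. Nothing else is reversed, so O²⁻ should move one place to the right.

O²⁻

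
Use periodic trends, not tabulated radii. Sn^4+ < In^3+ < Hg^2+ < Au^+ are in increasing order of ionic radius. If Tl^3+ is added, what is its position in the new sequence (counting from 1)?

Electron counts and nuclear charges: Sn^4+ has 46 e⁻ (Z=50), In^3+ has 46 e⁻ (Z=49), Tl^3+ has 78 e⁻ (Z=81), Hg^2+ has 78 e⁻ (Z=80), Au^+ has 78 e⁻ (Z=79). Sn^4+ < In^3+ (isoelectronic, higher Z=50 is smaller); In^3+ < Tl^3+ (same group, period 5 vs 6); Tl^3+ < Hg^2+ (isoelectronic, higher Z=81 is smaller); Hg^2+ < Au^+ (both 78 e⁻, Z=80>79).
The complete sequence is Sn^4+ < In^3+ < Tl^3+ < Hg^2+ < Au^+. Tl^3+ sits at position 3.

3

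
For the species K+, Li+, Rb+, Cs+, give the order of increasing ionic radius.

Li+ < K+ < Rb+ < Cs+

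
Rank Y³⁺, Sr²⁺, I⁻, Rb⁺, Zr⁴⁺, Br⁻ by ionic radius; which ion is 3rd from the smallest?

Work out protons and electrons: Zr⁴⁺: 36 e⁻, Z=40, Y³⁺: 36 e⁻, Z=39, Sr²⁺: 36 e⁻, Z=38, Rb⁺: 36 e⁻, Z=37, Br⁻: 36 e⁻, Z=35, I⁻: 54 e⁻, Z=53. Zr⁴⁺ < Y³⁺ (both 36 e⁻, Z=40>39); Y³⁺ < Sr²⁺ (isoelectronic, higher Z=39 is smaller); Sr²⁺ < Rb⁺ (isoelectronic, higher Z=38 is smaller); Rb⁺ < Br⁻ (both 36 e⁻, Z=37>35); Br⁻ < I⁻ (same group, 1 shell fewer).
So the order is Zr⁴⁺ < Y³⁺ < Sr²⁺ < Rb⁺ < Br⁻ < I⁻; the 3rd-smallest ion is Sr²⁺.

Sr²⁺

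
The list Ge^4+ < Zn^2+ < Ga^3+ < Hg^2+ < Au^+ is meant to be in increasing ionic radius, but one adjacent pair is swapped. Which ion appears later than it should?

Ga^3+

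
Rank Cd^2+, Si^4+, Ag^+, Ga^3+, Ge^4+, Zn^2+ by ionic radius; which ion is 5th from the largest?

Ge^4+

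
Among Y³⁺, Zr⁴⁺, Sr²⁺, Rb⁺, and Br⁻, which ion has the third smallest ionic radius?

All of these have 36 electrons (isoelectronic). With the same electron cloud, the ion with the most protons pulls it in tightest. Nuclear charges: Zr⁴⁺ (Z=40), Y³⁺ (Z=39), Sr²⁺ (Z=38), Rb⁺ (Z=37), Br⁻ (Z=35). Highest Z is smallest.
Full ascending order: Zr⁴⁺ < Y³⁺ < Sr²⁺ < Rb⁺ < Br⁻. Counting from the smallest, position 3 is Sr²⁺.

Sr²⁺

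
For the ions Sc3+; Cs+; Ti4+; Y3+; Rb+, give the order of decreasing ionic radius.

Cs+ > Rb+ > Y3+ > Sc3+ > Ti4+

Work out protons and electrons: Ti4+: 18 e⁻, Z=22, Sc3+: 18 e⁻, Z=21, Y3+: 36 e⁻, Z=39, Rb+: 36 e⁻, Z=37, Cs+: 54 e⁻, Z=55. Ti4+ < Sc3+ (isoelectronic, higher Z=22 is smaller); Sc3+ < Y3+ (same group, 1 shell fewer); Y3+ < Rb+ (both 36 e⁻, Z=39>37); Rb+ < Cs+ (same group, 1 shell fewer).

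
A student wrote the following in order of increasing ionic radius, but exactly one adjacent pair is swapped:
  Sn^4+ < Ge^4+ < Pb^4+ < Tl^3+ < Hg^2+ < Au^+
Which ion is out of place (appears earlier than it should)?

Sn^4+

The pair Sn^4+, Ge^4+ is the wrong way round — same group and charge — period 4 sits above period 5, so Ge^4+ is smaller. All other adjacent pairs agree with periodic trends, so Sn^4+ is the misplaced ion.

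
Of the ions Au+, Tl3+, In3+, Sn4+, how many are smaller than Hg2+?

3

Tabulating Z and e⁻: Sn4+ (Z=50, 46 e⁻), In3+ (Z=49, 46 e⁻), Tl3+ (Z=81, 78 e⁻), Hg2+ (Z=80, 78 e⁻), Au+ (Z=79, 78 e⁻). Sn4+ < In3+ (both 46 e⁻, Z=50>49); In3+ < Tl3+ (same group, period 5 vs 6); Tl3+ < Hg2+ (both 78 e⁻, Z=81>80); Hg2+ < Au+ (both 78 e⁻, Z=80>79).
Relative to Hg2+, the ions that are smaller are Sn4+, In3+, Tl3+. Count: 3.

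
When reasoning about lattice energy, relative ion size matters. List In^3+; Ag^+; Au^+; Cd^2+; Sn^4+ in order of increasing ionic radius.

Tabulating Z and e⁻: Sn^4+ (Z=50, 46 e⁻), In^3+ (Z=49, 46 e⁻), Cd^2+ (Z=48, 46 e⁻), Ag^+ (Z=47, 46 e⁻), Au^+ (Z=79, 78 e⁻). Sn^4+ < In^3+ (both 46 e⁻, Z=50>49); In^3+ < Cd^2+ (both 46 e⁻, Z=49>48); Cd^2+ < Ag^+ (both 46 e⁻, Z=48>47); Ag^+ < Au^+ (same group, 1 shell fewer).

Sn^4+ < In^3+ < Cd^2+ < Ag^+ < Au^+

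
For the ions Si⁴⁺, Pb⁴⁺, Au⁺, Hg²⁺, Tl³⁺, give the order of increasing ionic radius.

Si⁴⁺ < Pb⁴⁺ < Tl³⁺ < Hg²⁺ < Au⁺

Si⁴⁺ (Z=14, 10 e⁻), Pb⁴⁺ (Z=82, 78 e⁻), Tl³⁺ (Z=81, 78 e⁻), Hg²⁺ (Z=80, 78 e⁻), Au⁺ (Z=79, 78 e⁻). Si⁴⁺ < Pb⁴⁺ (same group, 3 shells fewer); Pb⁴⁺ < Tl³⁺ (both 78 e⁻, Z=82>81); Tl³⁺ < Hg²⁺ (isoelectronic, higher Z=81 is smaller); Hg²⁺ < Au⁺ (both 78 e⁻, Z=80>79).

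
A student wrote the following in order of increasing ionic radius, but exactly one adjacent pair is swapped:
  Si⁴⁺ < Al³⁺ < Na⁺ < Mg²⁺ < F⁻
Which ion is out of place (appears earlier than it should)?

Na⁺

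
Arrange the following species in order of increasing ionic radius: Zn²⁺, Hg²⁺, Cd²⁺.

Zn²⁺ < Cd²⁺ < Hg²⁺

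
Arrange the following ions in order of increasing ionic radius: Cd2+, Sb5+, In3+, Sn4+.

Sb5+ < Sn4+ < In3+ < Cd2+

All of these have 46 electrons (isoelectronic). With the same electron cloud, the ion with the most protons pulls it in tightest. Nuclear charges: Sb5+ (Z=51), Sn4+ (Z=50), In3+ (Z=49), Cd2+ (Z=48). Highest Z is smallest.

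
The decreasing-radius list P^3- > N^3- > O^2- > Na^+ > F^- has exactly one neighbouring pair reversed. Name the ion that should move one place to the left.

F^-

Compare adjacent ions: both have 10 electrons but Z(Na)=11 > Z(F)=9, so Na^+ should be the smaller of the two — yet in this decreasing list Na^+ sits before F^-. Nothing else is reversed, so F^- should move one place to the left.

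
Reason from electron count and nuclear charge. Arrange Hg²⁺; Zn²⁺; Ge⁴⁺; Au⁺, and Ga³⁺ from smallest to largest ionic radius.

Ge⁴⁺ < Ga³⁺ < Zn²⁺ < Hg²⁺ < Au⁺

First list Z and electron count for each: Ge⁴⁺ has 28 e⁻ (Z=32), Ga³⁺ has 28 e⁻ (Z=31), Zn²⁺ has 28 e⁻ (Z=30), Hg²⁺ has 78 e⁻ (Z=80), Au⁺ has 78 e⁻ (Z=79). Ge⁴⁺ < Ga³⁺ (isoelectronic, higher Z=32 is smaller); Ga³⁺ < Zn²⁺ (both 28 e⁻, Z=31>30); Zn²⁺ < Hg²⁺ (same group, 2 shells fewer); Hg²⁺ < Au⁺ (isoelectronic, higher Z=80 is smaller).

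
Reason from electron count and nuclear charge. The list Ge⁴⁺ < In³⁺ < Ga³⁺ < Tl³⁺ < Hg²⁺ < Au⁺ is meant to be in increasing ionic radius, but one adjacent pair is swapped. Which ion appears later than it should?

Ga³⁺

Check each adjacent pair. In³⁺ and Ga³⁺ are reversed: same group and charge — period 4 sits above period 5, so Ga³⁺ is smaller. No other neighbouring pair contradicts the periodic trends, so Ga³⁺ is the ion listed too late.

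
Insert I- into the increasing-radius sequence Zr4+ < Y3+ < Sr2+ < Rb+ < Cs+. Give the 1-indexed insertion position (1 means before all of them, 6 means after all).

6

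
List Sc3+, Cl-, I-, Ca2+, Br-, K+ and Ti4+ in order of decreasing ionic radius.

Work out protons and electrons: Ti4+ has 18 e⁻ (Z=22), Sc3+ has 18 e⁻ (Z=21), Ca2+ has 18 e⁻ (Z=20), K+ has 18 e⁻ (Z=19), Cl- has 18 e⁻ (Z=17), Br- has 36 e⁻ (Z=35), I- has 54 e⁻ (Z=53). Ti4+ < Sc3+ (isoelectronic, higher Z=22 is smaller); Sc3+ < Ca2+ (isoelectronic, higher Z=21 is smaller); Ca2+ < K+ (isoelectronic, higher Z=20 is smaller); K+ < Cl- (isoelectronic, higher Z=19 is smaller); Cl- < Br- (same group, period 3 vs 4); Br- < I- (same group, period 4 vs 5).

I- > Br- > Cl- > K+ > Ca2+ > Sc3+ > Ti4+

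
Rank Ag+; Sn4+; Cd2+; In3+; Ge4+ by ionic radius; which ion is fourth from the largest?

Sn4+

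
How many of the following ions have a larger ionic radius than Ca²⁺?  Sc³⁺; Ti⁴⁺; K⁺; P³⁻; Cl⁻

Isoelectronic series (18 e⁻ each). Size is set by nuclear charge: more protons means a smaller ion. Ti⁴⁺ (Z=22), Sc³⁺ (Z=21), Ca²⁺ (Z=20), K⁺ (Z=19), Cl⁻ (Z=17), P³⁻ (Z=15).
Ordering all of them (including Ca²⁺) by radius gives Ti⁴⁺ < Sc³⁺ < Ca²⁺ < K⁺ < Cl⁻ < P³⁻. So 3 are larger.

3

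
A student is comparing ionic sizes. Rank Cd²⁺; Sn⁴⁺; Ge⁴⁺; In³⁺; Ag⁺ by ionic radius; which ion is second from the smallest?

Sn⁴⁺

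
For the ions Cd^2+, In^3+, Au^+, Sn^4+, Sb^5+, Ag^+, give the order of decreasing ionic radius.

Au^+ > Ag^+ > Cd^2+ > In^3+ > Sn^4+ > Sb^5+

Sb^5+: 46 e⁻, Z=51, Sn^4+: 46 e⁻, Z=50, In^3+: 46 e⁻, Z=49, Cd^2+: 46 e⁻, Z=48, Ag^+: 46 e⁻, Z=47, Au^+: 78 e⁻, Z=79. Sb^5+ < Sn^4+ (both 46 e⁻, Z=51>50); Sn^4+ < In^3+ (isoelectronic, higher Z=50 is smaller); In^3+ < Cd^2+ (both 46 e⁻, Z=49>48); Cd^2+ < Ag^+ (isoelectronic, higher Z=48 is smaller); Ag^+ < Au^+ (same group, 1 shell fewer).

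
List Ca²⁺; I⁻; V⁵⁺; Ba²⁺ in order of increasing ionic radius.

V⁵⁺ < Ca²⁺ < Ba²⁺ < I⁻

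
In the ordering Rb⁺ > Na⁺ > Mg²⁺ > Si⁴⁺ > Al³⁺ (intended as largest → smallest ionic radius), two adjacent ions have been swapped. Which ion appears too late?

The pair Si⁴⁺, Al³⁺ is the wrong way round — both have 10 electrons but Z(Si)=14 > Z(Al)=13, so Si⁴⁺ should be the smaller of the two. All other adjacent pairs agree with periodic trends, so Al³⁺ is the misplaced ion.

Al³⁺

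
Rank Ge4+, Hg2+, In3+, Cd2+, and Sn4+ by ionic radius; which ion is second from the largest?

Cd2+

Work out protons and electrons: Ge4+: 28 e⁻, Z=32, Sn4+: 46 e⁻, Z=50, In3+: 46 e⁻, Z=49, Cd2+: 46 e⁻, Z=48, Hg2+: 78 e⁻, Z=80. Ge4+ < Sn4+ (same group, period 4 vs 5); Sn4+ < In3+ (isoelectronic, higher Z=50 is smaller); In3+ < Cd2+ (both 46 e⁻, Z=49>48); Cd2+ < Hg2+ (same group, 1 shell fewer).
So the order is Ge4+ < Sn4+ < In3+ < Cd2+ < Hg2+; the 2nd-largest ion is Cd2+.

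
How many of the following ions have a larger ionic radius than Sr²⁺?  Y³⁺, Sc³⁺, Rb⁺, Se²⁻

First list Z and electron count for each: Sc³⁺ (Z=21, 18 e⁻), Y³⁺ (Z=39, 36 e⁻), Sr²⁺ (Z=38, 36 e⁻), Rb⁺ (Z=37, 36 e⁻), Se²⁻ (Z=34, 36 e⁻). Sc³⁺ < Y³⁺ (same group, period 4 vs 5); Y³⁺ < Sr²⁺ (both 36 e⁻, Z=39>38); Sr²⁺ < Rb⁺ (both 36 e⁻, Z=38>37); Rb⁺ < Se²⁻ (isoelectronic, higher Z=37 is smaller).
Placing each against Sr²⁺: smaller — Sc³⁺, Y³⁺; larger — Rb⁺, Se²⁻. So 2 are larger.

2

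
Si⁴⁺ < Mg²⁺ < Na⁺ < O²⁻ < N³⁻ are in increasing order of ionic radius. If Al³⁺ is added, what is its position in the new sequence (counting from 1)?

2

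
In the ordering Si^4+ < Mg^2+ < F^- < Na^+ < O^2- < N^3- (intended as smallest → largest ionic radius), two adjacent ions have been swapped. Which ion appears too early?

F^-

The pair F^-, Na^+ is the wrong way round — both have 10 electrons but Z(Na)=11 > Z(F)=9, so Na^+ should be the smaller of the two. All other adjacent pairs agree with periodic trends, so F^- is the misplaced ion.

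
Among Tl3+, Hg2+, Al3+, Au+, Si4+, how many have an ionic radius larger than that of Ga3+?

First list Z and electron count for each: Si4+ (Z=14, 10 e⁻), Al3+ (Z=13, 10 e⁻), Ga3+ (Z=31, 28 e⁻), Tl3+ (Z=81, 78 e⁻), Hg2+ (Z=80, 78 e⁻), Au+ (Z=79, 78 e⁻). Si4+ < Al3+ (both 10 e⁻, Z=14>13); Al3+ < Ga3+ (same group, period 3 vs 4); Ga3+ < Tl3+ (same group, 2 shells fewer); Tl3+ < Hg2+ (both 78 e⁻, Z=81>80); Hg2+ < Au+ (isoelectronic, higher Z=80 is smaller).
Overall: Si4+ < Al3+ < Ga3+ < Tl3+ < Hg2+ < Au+. Ga3+ has 2 below it and 3 above. So 3 are larger.

3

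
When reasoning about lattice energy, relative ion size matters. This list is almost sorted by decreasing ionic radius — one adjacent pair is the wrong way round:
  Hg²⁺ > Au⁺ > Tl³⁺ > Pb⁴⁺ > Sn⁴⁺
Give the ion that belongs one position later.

Hg²⁺

Scanning neighbour by neighbour, only Hg²⁺/Au⁺ violates a trend: they are isoelectronic (78 e⁻) and Hg has more protons than Au (80 vs 79), making Hg²⁺ smaller. That makes Hg²⁺ the one sitting a position early relative to where it belongs.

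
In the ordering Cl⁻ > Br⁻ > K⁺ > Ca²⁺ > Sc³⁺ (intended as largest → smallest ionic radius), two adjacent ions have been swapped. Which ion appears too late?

Br⁻

Check each adjacent pair. Cl⁻ and Br⁻ are reversed: same group and charge — period 3 sits above period 4, so Cl⁻ is smaller. No other neighbouring pair contradicts the periodic trends, so Br⁻ is the ion listed too late.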